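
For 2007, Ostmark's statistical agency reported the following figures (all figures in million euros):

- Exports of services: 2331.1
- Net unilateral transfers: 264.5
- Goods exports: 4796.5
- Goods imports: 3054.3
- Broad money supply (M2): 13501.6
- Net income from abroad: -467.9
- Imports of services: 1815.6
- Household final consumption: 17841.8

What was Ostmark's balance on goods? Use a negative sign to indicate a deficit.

1742.2

Goods balance = 4796.5 - 3054.3 = 1742.2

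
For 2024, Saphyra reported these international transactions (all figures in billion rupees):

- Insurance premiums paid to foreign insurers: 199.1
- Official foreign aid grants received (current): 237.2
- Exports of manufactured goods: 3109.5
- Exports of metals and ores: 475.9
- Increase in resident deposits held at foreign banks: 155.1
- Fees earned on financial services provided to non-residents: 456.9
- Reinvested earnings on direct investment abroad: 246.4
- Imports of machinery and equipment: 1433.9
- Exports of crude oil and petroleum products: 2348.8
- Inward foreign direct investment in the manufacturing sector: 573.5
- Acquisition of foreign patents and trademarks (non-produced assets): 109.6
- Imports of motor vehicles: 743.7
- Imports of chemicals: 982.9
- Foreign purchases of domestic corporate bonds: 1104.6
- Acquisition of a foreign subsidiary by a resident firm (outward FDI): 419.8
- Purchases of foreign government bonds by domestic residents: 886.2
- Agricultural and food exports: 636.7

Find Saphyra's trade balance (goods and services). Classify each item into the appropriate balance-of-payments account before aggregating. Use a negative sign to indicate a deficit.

3668.2

Goods: -743.7 + 3109.5 - 982.9 + 2348.8 - 1433.9 + 636.7 + 475.9 = 3410.4
Services: -199.1 + 456.9 = 257.8
Trade balance = 3410.4 + 257.8 = 3668.2
(Excluded from the trade balance — secondary income: official foreign aid grants received (current) 237.2; financial account: increase in resident deposits held at foreign banks 155.1, inward foreign direct investment in the manufacturing sector 573.5, foreign purchases of domestic corporate bonds 1104.6, acquisition of a foreign subsidiary by a resident firm (outward FDI) 419.8, purchases of foreign government bonds by domestic residents 886.2; primary income: reinvested earnings on direct investment abroad 246.4; capital account: acquisition of foreign patents and trademarks (non-produced assets) 109.6.)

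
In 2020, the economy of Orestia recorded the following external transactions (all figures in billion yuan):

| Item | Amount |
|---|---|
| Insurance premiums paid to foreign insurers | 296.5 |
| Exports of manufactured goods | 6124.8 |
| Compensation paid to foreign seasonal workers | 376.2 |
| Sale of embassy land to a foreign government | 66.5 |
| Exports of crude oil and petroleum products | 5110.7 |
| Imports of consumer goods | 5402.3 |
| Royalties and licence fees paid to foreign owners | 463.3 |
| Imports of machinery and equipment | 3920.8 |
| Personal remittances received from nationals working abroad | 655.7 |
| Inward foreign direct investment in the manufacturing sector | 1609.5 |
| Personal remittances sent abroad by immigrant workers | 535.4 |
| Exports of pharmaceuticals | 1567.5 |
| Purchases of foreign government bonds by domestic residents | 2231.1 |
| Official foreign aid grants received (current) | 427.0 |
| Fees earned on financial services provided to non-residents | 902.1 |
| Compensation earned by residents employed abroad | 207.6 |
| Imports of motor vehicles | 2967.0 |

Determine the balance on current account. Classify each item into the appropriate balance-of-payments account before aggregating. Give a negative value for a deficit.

1033.9

Goods: -5402.3 + 5110.7 - 3920.8 - 2967.0 + 6124.8 + 1567.5 = 512.9
Services: -463.3 - 296.5 + 902.1 = 142.3
Primary income: -376.2 + 207.6 = -168.6
Secondary income: -535.4 + 655.7 + 427.0 = 547.3
Current account = 512.9 + 142.3 + (-168.6) + 547.3 = 1033.9
(Excluded from the current account — capital account: sale of embassy land to a foreign government 66.5; financial account: inward foreign direct investment in the manufacturing sector 1609.5, purchases of foreign government bonds by domestic residents 2231.1.)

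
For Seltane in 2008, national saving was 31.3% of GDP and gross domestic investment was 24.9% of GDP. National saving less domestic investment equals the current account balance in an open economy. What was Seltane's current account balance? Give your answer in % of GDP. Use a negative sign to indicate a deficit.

6.4

S - I = CA (net lending to the rest of the world).
CA = S - I = 31.3 - 24.9 = 6.4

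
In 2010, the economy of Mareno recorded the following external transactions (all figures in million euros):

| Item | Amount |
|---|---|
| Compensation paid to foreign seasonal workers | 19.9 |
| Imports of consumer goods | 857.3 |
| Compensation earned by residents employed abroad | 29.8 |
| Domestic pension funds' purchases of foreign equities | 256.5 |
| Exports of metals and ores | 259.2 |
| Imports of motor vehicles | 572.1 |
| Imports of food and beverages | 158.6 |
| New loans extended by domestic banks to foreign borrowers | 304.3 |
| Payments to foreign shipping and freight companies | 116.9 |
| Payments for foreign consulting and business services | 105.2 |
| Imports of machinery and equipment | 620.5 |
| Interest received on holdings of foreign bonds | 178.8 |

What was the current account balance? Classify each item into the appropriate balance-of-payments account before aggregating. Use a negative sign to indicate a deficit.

Goods: 259.2 - 620.5 - 158.6 - 857.3 - 572.1 = -1949.3
Services: -116.9 - 105.2 = -222.1
Primary income: 178.8 - 19.9 + 29.8 = 188.7
Current account = (-1949.3) + (-222.1) + 188.7 = -1982.7
(Excluded from the current account — financial account: domestic pension funds' purchases of foreign equities 256.5, new loans extended by domestic banks to foreign borrowers 304.3.)

-1982.7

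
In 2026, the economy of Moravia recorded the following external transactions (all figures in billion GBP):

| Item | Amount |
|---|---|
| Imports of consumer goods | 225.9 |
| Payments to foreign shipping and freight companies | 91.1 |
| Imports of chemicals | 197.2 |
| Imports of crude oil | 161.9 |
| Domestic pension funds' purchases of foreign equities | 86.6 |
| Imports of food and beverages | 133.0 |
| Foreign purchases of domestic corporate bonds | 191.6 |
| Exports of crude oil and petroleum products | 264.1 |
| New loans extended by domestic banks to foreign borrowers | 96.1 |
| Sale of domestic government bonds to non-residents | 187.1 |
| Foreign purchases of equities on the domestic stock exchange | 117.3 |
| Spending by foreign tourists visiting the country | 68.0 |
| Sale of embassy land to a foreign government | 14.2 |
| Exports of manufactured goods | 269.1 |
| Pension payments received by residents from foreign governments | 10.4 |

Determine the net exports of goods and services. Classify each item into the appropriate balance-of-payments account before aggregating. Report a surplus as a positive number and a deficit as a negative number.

-207.9

Goods: 264.1 - 197.2 - 133.0 - 161.9 - 225.9 + 269.1 = -184.8
Services: -91.1 + 68.0 = -23.1
Trade balance = -184.8 + (-23.1) = -207.9
(Excluded from the trade balance — financial account: domestic pension funds' purchases of foreign equities 86.6, foreign purchases of domestic corporate bonds 191.6, new loans extended by domestic banks to foreign borrowers 96.1, sale of domestic government bonds to non-residents 187.1, foreign purchases of equities on the domestic stock exchange 117.3; capital account: sale of embassy land to a foreign government 14.2; secondary income: pension payments received by residents from foreign governments 10.4.)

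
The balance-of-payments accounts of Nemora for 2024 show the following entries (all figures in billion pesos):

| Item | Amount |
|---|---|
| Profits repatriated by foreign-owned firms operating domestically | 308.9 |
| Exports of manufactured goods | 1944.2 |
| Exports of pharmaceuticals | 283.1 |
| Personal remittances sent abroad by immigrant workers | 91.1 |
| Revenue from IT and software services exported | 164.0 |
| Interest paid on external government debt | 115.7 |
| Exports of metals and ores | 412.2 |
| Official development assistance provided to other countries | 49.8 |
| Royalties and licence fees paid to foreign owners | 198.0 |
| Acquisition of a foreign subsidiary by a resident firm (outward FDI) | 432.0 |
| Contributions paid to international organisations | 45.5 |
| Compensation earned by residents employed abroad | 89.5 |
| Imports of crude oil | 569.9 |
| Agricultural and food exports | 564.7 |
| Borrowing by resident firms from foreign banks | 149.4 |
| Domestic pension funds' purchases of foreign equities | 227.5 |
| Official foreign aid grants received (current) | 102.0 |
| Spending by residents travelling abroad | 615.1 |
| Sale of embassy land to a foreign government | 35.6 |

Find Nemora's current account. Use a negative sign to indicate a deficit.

1565.7

Goods: -569.9 + 1944.2 + 412.2 + 283.1 + 564.7 = 2634.3
Services: -615.1 + 164.0 - 198.0 = -649.1
Primary income: -308.9 - 115.7 + 89.5 = -335.1
Secondary income: 102.0 - 45.5 - 49.8 - 91.1 = -84.4
Current account = 2634.3 + (-649.1) + (-335.1) + (-84.4) = 1565.7
(Excluded from the current account — financial account: acquisition of a foreign subsidiary by a resident firm (outward FDI) 432.0, borrowing by resident firms from foreign banks 149.4, domestic pension funds' purchases of foreign equities 227.5; capital account: sale of embassy land to a foreign government 35.6.)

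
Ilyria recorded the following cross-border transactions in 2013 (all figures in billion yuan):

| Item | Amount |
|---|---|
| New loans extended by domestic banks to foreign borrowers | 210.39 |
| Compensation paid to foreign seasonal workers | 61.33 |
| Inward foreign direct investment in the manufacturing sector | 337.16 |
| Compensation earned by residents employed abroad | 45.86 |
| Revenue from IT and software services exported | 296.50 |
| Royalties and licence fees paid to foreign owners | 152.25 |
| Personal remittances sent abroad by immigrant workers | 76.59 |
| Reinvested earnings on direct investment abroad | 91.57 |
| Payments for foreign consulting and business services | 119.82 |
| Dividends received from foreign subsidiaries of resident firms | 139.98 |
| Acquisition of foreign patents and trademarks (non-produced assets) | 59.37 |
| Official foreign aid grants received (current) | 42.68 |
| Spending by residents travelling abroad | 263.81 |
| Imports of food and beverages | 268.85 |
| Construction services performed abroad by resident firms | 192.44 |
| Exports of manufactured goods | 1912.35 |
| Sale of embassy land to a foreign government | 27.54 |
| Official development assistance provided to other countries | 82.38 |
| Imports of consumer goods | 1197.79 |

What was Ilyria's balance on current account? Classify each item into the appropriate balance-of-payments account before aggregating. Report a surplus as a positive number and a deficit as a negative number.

Goods: -1197.79 - 268.85 + 1912.35 = 445.71
Services: -119.82 - 152.25 + 296.50 - 263.81 + 192.44 = -46.94
Primary income: 139.98 - 61.33 + 45.86 + 91.57 = 216.08
Secondary income: -76.59 + 42.68 - 82.38 = -116.29
Current account = 445.71 + (-46.94) + 216.08 + (-116.29) = 498.56
(Excluded from the current account — financial account: new loans extended by domestic banks to foreign borrowers 210.39, inward foreign direct investment in the manufacturing sector 337.16; capital account: acquisition of foreign patents and trademarks (non-produced assets) 59.37, sale of embassy land to a foreign government 27.54.)

498.56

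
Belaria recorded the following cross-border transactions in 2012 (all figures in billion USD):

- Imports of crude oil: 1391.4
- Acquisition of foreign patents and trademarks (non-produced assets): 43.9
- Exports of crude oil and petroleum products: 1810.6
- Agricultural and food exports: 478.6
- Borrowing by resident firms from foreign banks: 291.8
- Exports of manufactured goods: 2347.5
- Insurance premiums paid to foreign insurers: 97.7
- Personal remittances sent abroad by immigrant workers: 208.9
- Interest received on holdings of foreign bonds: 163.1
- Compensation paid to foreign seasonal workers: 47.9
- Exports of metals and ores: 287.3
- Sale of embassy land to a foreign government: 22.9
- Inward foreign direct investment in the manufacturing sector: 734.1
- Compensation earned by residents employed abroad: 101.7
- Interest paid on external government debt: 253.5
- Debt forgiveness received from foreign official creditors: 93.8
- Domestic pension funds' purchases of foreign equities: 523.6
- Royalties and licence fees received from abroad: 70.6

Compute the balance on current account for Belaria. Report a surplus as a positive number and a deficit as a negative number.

Goods: 287.3 + 2347.5 + 1810.6 - 1391.4 + 478.6 = 3532.6
Services: 70.6 - 97.7 = -27.1
Primary income: -253.5 - 47.9 + 101.7 + 163.1 = -36.6
Secondary income: -208.9
Current account = 3532.6 + (-27.1) + (-36.6) + (-208.9) = 3260.0
(Excluded from the current account — capital account: acquisition of foreign patents and trademarks (non-produced assets) 43.9, sale of embassy land to a foreign government 22.9, debt forgiveness received from foreign official creditors 93.8; financial account: borrowing by resident firms from foreign banks 291.8, inward foreign direct investment in the manufacturing sector 734.1, domestic pension funds' purchases of foreign equities 523.6.)

3260.0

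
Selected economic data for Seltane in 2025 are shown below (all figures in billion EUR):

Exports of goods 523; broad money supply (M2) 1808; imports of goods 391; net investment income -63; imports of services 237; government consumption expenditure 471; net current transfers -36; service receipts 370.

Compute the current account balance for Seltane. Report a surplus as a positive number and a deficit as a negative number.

Goods balance = 523 - 391 = 132
Services balance = 370 - 237 = 133
Trade balance (goods + services) = 132 + 133 = 265
Net primary income = -63
Net secondary income = -36
Current account = 265 + (-63) + (-36) = 166

166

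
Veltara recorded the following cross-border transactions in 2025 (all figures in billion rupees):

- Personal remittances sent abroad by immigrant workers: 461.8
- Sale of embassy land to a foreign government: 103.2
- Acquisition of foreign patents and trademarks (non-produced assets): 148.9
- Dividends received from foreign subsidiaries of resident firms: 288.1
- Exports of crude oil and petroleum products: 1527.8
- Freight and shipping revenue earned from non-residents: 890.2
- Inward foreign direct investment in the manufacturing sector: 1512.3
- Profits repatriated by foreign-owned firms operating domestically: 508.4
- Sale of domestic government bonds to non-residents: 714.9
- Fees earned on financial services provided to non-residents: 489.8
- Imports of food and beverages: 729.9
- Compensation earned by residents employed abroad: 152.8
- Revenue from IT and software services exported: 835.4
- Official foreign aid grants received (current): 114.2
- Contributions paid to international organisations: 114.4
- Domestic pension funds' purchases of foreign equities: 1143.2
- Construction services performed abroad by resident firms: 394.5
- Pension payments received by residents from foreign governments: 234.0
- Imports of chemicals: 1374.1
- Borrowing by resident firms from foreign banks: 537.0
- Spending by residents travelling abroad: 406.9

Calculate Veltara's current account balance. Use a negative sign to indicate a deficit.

1331.3

Goods: 1527.8 - 729.9 - 1374.1 = -576.2
Services: -406.9 + 489.8 + 835.4 + 890.2 + 394.5 = 2203.0
Primary income: -508.4 + 152.8 + 288.1 = -67.5
Secondary income: -114.4 + 114.2 + 234.0 - 461.8 = -228.0
Current account = (-576.2) + 2203.0 + (-67.5) + (-228.0) = 1331.3
(Excluded from the current account — capital account: sale of embassy land to a foreign government 103.2, acquisition of foreign patents and trademarks (non-produced assets) 148.9; financial account: inward foreign direct investment in the manufacturing sector 1512.3, sale of domestic government bonds to non-residents 714.9, domestic pension funds' purchases of foreign equities 1143.2, borrowing by resident firms from foreign banks 537.0.)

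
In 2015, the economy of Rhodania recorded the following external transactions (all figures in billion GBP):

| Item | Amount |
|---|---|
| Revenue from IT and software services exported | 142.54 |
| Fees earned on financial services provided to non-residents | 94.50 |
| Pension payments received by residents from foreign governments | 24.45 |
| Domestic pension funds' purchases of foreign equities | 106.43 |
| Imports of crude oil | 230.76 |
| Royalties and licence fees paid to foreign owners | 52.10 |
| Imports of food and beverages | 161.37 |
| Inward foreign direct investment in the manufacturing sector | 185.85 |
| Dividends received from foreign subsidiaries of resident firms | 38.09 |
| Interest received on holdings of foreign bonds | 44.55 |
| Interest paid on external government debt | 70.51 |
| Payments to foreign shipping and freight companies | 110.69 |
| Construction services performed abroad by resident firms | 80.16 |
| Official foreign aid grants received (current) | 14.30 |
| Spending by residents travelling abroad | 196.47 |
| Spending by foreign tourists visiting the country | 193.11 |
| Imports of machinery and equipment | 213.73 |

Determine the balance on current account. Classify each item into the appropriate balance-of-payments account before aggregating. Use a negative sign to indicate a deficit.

-403.93

Goods: -213.73 - 230.76 - 161.37 = -605.86
Services: 142.54 - 196.47 + 94.50 - 52.10 + 193.11 - 110.69 + 80.16 = 151.05
Primary income: 44.55 + 38.09 - 70.51 = 12.13
Secondary income: 24.45 + 14.30 = 38.75
Current account = (-605.86) + 151.05 + 12.13 + 38.75 = -403.93
(Excluded from the current account — financial account: domestic pension funds' purchases of foreign equities 106.43, inward foreign direct investment in the manufacturing sector 185.85.)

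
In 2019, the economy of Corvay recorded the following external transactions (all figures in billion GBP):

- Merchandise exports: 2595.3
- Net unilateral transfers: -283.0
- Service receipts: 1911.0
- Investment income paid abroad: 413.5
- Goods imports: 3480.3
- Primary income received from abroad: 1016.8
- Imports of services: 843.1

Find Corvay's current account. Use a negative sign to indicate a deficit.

Goods balance = 2595.3 - 3480.3 = -885.0
Services balance = 1911.0 - 843.1 = 1067.9
Trade balance (goods + services) = -885.0 + 1067.9 = 182.9
Net primary income = 1016.8 - 413.5 = 603.3
Net secondary income = -283.0
Current account = 182.9 + 603.3 + (-283.0) = 503.2

503.2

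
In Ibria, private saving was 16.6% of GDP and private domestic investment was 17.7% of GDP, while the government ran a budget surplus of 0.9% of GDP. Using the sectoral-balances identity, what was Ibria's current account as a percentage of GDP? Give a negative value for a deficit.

-0.2

By the sectoral-balances identity, CA = (S_private - I) + (T - G).
Private balance = 16.6 - 17.7 = -1.1
Government balance (T - G) = 0.9
CA = -1.1 + 0.9 = -0.2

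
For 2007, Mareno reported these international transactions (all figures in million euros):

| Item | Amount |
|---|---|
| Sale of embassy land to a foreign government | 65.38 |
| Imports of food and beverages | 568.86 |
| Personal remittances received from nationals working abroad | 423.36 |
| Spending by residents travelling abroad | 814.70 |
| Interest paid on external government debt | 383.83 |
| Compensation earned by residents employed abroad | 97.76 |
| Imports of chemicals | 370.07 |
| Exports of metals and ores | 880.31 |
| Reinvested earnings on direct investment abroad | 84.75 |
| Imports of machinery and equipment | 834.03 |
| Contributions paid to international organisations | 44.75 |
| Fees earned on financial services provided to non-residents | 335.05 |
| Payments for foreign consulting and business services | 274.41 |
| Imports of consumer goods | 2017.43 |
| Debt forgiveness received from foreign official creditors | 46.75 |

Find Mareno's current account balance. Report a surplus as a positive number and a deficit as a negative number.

-3486.85

Goods: -2017.43 - 568.86 + 880.31 - 834.03 - 370.07 = -2910.08
Services: -814.70 + 335.05 - 274.41 = -754.06
Primary income: 97.76 + 84.75 - 383.83 = -201.32
Secondary income: -44.75 + 423.36 = 378.61
Current account = (-2910.08) + (-754.06) + (-201.32) + 378.61 = -3486.85
(Excluded from the current account — capital account: sale of embassy land to a foreign government 65.38, debt forgiveness received from foreign official creditors 46.75.)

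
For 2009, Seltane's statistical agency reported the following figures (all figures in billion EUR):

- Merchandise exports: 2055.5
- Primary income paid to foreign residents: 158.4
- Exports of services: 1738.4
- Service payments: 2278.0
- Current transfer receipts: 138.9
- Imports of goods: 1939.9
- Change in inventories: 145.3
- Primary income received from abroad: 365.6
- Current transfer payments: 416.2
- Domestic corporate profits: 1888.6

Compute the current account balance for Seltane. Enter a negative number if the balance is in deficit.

-494.1

Goods balance = 2055.5 - 1939.9 = 115.6
Services balance = 1738.4 - 2278.0 = -539.6
Trade balance (goods + services) = 115.6 + (-539.6) = -424.0
Net primary income = 365.6 - 158.4 = 207.2
Net secondary income = 138.9 - 416.2 = -277.3
Current account = -424.0 + 207.2 + (-277.3) = -494.1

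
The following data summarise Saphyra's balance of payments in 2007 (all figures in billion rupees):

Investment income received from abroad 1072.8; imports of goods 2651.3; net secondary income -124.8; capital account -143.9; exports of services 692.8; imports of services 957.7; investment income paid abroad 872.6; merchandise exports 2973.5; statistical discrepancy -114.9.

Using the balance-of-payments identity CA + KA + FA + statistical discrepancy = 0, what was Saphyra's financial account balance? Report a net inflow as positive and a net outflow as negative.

Goods balance = 2973.5 - 2651.3 = 322.2
Services balance = 692.8 - 957.7 = -264.9
Trade balance (goods + services) = 322.2 + (-264.9) = 57.3
Net primary income = 1072.8 - 872.6 = 200.2
Net secondary income = -124.8
Current account = 57.3 + 200.2 + (-124.8) = 132.7
Financial account = -(132.7 + (-143.9) + (-114.9)) = 126.1

126.1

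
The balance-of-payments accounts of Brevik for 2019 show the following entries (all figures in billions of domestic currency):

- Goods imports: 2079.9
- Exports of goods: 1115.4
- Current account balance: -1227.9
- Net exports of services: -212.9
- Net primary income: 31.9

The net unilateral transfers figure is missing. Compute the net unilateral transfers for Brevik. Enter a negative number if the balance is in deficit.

Current account = goods balance + services balance + net primary income + net secondary income
Sum of the known components = -1145.5
Net unilateral transfers = CA - (known components) = -1227.9 - (-1145.5) = -82.4

-82.4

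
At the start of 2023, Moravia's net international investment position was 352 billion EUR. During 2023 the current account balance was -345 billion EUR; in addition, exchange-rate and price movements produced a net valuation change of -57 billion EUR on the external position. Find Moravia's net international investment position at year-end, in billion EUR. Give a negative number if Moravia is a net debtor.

Change in NIIP = current account + net valuation change = -345 + (-57) = -402
End-of-year NIIP = 352 + (-402) = -50

-50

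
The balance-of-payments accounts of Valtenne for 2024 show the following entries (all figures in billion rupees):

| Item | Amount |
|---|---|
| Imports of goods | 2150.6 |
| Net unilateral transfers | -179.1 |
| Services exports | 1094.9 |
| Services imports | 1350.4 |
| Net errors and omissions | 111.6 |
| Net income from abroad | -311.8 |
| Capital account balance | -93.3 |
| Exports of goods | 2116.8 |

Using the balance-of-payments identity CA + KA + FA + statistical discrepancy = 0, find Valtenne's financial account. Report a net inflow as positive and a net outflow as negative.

761.9

Goods balance = 2116.8 - 2150.6 = -33.8
Services balance = 1094.9 - 1350.4 = -255.5
Trade balance (goods + services) = -33.8 + (-255.5) = -289.3
Net primary income = -311.8
Net secondary income = -179.1
Current account = -289.3 + (-311.8) + (-179.1) = -780.2
Financial account = -(-780.2 + (-93.3) + 111.6) = 761.9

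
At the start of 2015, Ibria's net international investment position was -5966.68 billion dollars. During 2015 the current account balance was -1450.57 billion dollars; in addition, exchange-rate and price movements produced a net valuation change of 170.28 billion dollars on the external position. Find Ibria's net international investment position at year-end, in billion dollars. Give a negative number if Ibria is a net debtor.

Change in NIIP = current account + net valuation change = -1450.57 + 170.28 = -1280.29
End-of-year NIIP = -5966.68 + (-1280.29) = -7246.97

-7246.97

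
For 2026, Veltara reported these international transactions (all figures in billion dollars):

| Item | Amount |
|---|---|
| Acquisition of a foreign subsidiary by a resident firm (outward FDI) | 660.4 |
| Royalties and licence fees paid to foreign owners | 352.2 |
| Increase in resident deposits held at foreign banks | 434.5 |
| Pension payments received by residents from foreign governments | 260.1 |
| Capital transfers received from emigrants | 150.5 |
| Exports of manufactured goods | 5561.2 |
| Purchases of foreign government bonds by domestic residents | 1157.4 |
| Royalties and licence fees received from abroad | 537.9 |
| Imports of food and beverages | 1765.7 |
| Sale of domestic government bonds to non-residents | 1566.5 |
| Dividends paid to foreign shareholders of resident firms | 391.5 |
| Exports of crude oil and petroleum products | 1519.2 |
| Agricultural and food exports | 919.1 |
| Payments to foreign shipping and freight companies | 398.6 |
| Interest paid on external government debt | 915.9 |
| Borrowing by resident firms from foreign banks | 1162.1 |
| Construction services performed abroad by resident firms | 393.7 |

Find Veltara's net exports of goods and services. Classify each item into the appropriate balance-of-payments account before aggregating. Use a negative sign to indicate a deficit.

6414.6

Goods: 919.1 + 5561.2 + 1519.2 - 1765.7 = 6233.8
Services: 393.7 + 537.9 - 352.2 - 398.6 = 180.8
Trade balance = 6233.8 + 180.8 = 6414.6
(Excluded from the trade balance — financial account: acquisition of a foreign subsidiary by a resident firm (outward FDI) 660.4, increase in resident deposits held at foreign banks 434.5, purchases of foreign government bonds by domestic residents 1157.4, sale of domestic government bonds to non-residents 1566.5, borrowing by resident firms from foreign banks 1162.1; secondary income: pension payments received by residents from foreign governments 260.1; capital account: capital transfers received from emigrants 150.5; primary income: dividends paid to foreign shareholders of resident firms 391.5, interest paid on external government debt 915.9.)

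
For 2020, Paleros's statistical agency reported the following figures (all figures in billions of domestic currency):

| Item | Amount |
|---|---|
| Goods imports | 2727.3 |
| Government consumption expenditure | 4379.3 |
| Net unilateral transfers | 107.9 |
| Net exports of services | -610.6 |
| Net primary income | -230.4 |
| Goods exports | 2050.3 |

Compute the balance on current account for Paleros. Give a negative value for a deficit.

Goods balance = 2050.3 - 2727.3 = -677.0
Services balance = -610.6
Trade balance (goods + services) = -677.0 + (-610.6) = -1287.6
Net primary income = -230.4
Net secondary income = 107.9
Current account = -1287.6 + (-230.4) + 107.9 = -1410.1

-1410.1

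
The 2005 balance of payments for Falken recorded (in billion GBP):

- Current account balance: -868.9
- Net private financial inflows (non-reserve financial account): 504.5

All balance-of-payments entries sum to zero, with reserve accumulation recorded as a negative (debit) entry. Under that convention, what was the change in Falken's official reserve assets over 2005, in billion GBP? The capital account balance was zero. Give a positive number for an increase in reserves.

Official reserve transactions balance = -((-868.9) + 504.5) = 364.4
An accumulation of reserves is recorded as a debit (negative entry), so the change in the stock of reserves is the negative of that balance.
Change in official reserves = -(364.4) = -364.4

-364.4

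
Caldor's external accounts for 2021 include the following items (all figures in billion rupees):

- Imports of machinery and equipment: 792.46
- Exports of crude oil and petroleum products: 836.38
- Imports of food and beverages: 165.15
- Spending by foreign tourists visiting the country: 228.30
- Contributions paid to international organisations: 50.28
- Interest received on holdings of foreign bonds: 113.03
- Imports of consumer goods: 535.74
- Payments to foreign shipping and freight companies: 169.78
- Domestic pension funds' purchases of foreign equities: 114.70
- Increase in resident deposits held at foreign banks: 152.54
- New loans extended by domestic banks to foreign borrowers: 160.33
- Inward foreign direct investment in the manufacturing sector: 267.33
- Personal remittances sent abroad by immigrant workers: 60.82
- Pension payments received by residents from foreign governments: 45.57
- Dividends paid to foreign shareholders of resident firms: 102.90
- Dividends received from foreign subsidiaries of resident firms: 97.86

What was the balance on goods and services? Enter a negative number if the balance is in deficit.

Goods: -165.15 - 792.46 + 836.38 - 535.74 = -656.97
Services: -169.78 + 228.30 = 58.52
Trade balance = -656.97 + 58.52 = -598.45
(Excluded from the trade balance — secondary income: contributions paid to international organisations 50.28, personal remittances sent abroad by immigrant workers 60.82, pension payments received by residents from foreign governments 45.57; primary income: interest received on holdings of foreign bonds 113.03, dividends paid to foreign shareholders of resident firms 102.90, dividends received from foreign subsidiaries of resident firms 97.86; financial account: domestic pension funds' purchases of foreign equities 114.70, increase in resident deposits held at foreign banks 152.54, new loans extended by domestic banks to foreign borrowers 160.33, inward foreign direct investment in the manufacturing sector 267.33.)

-598.45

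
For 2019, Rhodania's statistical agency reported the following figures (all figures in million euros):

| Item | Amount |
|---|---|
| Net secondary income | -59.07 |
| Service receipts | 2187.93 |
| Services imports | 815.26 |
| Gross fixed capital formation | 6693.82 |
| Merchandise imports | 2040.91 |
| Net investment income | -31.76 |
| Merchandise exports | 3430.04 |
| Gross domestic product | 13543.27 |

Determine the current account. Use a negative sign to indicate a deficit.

2670.97

Goods balance = 3430.04 - 2040.91 = 1389.13
Services balance = 2187.93 - 815.26 = 1372.67
Trade balance (goods + services) = 1389.13 + 1372.67 = 2761.80
Net primary income = -31.76
Net secondary income = -59.07
Current account = 2761.80 + (-31.76) + (-59.07) = 2670.97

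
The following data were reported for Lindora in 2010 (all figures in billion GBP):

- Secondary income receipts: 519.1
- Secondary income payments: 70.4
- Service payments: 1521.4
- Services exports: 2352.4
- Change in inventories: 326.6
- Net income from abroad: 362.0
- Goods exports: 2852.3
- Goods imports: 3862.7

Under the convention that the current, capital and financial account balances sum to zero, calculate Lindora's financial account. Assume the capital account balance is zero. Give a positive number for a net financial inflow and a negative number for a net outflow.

Goods balance = 2852.3 - 3862.7 = -1010.4
Services balance = 2352.4 - 1521.4 = 831.0
Trade balance (goods + services) = -1010.4 + 831.0 = -179.4
Net primary income = 362.0
Net secondary income = 519.1 - 70.4 = 448.7
Current account = -179.4 + 362.0 + 448.7 = 631.3
Financial account = -(631.3) = -631.3

-631.3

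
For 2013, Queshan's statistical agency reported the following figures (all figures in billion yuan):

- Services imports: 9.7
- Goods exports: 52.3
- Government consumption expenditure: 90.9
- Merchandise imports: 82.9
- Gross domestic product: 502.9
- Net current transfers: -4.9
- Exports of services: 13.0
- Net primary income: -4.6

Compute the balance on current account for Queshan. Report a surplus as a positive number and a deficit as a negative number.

Goods balance = 52.3 - 82.9 = -30.6
Services balance = 13.0 - 9.7 = 3.3
Trade balance (goods + services) = -30.6 + 3.3 = -27.3
Net primary income = -4.6
Net secondary income = -4.9
Current account = -27.3 + (-4.6) + (-4.9) = -36.8

-36.8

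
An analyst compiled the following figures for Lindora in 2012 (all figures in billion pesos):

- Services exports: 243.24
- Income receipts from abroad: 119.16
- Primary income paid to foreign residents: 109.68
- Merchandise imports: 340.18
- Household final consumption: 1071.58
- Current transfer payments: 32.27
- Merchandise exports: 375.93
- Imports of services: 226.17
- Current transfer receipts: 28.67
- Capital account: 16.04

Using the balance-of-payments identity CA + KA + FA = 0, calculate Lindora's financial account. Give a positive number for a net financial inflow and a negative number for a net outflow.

Goods balance = 375.93 - 340.18 = 35.75
Services balance = 243.24 - 226.17 = 17.07
Trade balance (goods + services) = 35.75 + 17.07 = 52.82
Net primary income = 119.16 - 109.68 = 9.48
Net secondary income = 28.67 - 32.27 = -3.60
Current account = 52.82 + 9.48 + (-3.60) = 58.70
Financial account = -(58.70 + 16.04) = -74.74

-74.74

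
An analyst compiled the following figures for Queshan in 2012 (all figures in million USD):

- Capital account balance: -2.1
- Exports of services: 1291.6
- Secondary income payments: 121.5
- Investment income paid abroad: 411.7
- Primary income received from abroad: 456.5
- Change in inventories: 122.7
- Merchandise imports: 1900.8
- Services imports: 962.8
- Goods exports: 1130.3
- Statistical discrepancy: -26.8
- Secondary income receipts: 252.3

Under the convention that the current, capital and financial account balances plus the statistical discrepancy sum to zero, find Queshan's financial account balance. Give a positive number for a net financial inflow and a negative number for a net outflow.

Goods balance = 1130.3 - 1900.8 = -770.5
Services balance = 1291.6 - 962.8 = 328.8
Trade balance (goods + services) = -770.5 + 328.8 = -441.7
Net primary income = 456.5 - 411.7 = 44.8
Net secondary income = 252.3 - 121.5 = 130.8
Current account = -441.7 + 44.8 + 130.8 = -266.1
Financial account = -(-266.1 + (-2.1) + (-26.8)) = 295.0

295.0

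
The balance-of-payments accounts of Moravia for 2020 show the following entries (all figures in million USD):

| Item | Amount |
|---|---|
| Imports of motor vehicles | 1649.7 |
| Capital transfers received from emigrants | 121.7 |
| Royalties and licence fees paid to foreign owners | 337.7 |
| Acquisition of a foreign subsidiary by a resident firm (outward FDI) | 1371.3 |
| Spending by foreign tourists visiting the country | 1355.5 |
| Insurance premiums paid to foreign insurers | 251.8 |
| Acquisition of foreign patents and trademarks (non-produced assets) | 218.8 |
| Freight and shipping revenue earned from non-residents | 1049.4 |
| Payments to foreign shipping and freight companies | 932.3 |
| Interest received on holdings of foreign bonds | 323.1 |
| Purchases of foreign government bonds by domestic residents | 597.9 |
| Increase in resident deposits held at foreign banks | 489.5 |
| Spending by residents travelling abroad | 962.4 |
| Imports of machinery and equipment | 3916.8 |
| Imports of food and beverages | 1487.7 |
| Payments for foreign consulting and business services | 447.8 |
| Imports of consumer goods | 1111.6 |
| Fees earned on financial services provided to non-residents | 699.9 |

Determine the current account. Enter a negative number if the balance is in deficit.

Goods: -1487.7 - 1649.7 - 1111.6 - 3916.8 = -8165.8
Services: 699.9 - 251.8 - 337.7 + 1355.5 - 932.3 - 962.4 + 1049.4 - 447.8 = 172.8
Primary income: 323.1
Current account = (-8165.8) + 172.8 + 323.1 = -7669.9
(Excluded from the current account — capital account: capital transfers received from emigrants 121.7, acquisition of foreign patents and trademarks (non-produced assets) 218.8; financial account: acquisition of a foreign subsidiary by a resident firm (outward FDI) 1371.3, purchases of foreign government bonds by domestic residents 597.9, increase in resident deposits held at foreign banks 489.5.)

-7669.9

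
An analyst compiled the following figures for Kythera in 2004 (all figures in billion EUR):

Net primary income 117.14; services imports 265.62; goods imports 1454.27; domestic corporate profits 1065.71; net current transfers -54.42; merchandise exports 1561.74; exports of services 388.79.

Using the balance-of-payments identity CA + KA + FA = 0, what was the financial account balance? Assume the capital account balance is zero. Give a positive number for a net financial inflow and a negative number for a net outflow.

-293.36

Goods balance = 1561.74 - 1454.27 = 107.47
Services balance = 388.79 - 265.62 = 123.17
Trade balance (goods + services) = 107.47 + 123.17 = 230.64
Net primary income = 117.14
Net secondary income = -54.42
Current account = 230.64 + 117.14 + (-54.42) = 293.36
Financial account = -(293.36) = -293.36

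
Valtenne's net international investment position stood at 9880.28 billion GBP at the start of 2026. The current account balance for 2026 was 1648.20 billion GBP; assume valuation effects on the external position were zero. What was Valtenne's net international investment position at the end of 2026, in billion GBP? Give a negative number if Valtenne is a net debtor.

11528.48

With no valuation effects, change in NIIP = current account = 1648.20
End-of-year NIIP = 9880.28 + 1648.20 = 11528.48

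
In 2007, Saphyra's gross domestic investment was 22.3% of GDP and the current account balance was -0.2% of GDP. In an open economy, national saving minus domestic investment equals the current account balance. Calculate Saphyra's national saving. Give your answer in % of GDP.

22.1

S = I + CA = 22.3 + (-0.2) = 22.1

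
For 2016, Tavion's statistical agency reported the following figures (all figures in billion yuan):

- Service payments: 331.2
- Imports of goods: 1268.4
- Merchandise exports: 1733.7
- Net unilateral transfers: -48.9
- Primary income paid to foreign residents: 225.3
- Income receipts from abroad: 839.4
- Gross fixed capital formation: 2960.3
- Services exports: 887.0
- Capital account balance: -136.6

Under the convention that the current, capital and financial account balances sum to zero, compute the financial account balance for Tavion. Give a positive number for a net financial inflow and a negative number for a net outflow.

Goods balance = 1733.7 - 1268.4 = 465.3
Services balance = 887.0 - 331.2 = 555.8
Trade balance (goods + services) = 465.3 + 555.8 = 1021.1
Net primary income = 839.4 - 225.3 = 614.1
Net secondary income = -48.9
Current account = 1021.1 + 614.1 + (-48.9) = 1586.3
Financial account = -(1586.3 + (-136.6)) = -1449.7

-1449.7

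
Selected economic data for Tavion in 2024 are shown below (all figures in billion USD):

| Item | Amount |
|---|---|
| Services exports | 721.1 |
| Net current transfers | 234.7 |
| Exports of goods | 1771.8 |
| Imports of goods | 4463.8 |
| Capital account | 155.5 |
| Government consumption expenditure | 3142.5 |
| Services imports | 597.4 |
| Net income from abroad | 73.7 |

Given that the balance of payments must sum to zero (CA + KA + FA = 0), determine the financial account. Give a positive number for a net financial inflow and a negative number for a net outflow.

2104.4

Goods balance = 1771.8 - 4463.8 = -2692.0
Services balance = 721.1 - 597.4 = 123.7
Trade balance (goods + services) = -2692.0 + 123.7 = -2568.3
Net primary income = 73.7
Net secondary income = 234.7
Current account = -2568.3 + 73.7 + 234.7 = -2259.9
Financial account = -(-2259.9 + 155.5) = 2104.4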